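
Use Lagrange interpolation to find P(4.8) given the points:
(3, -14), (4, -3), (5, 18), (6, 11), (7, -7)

Lagrange interpolation formula:
P(x) = Σ yᵢ × Lᵢ(x)
where Lᵢ(x) = Π_{j≠i} (x - xⱼ)/(xᵢ - xⱼ)

L_0(4.8) = (4.8 - 4)/(3 - 4) × (4.8 - 5)/(3 - 5) × (4.8 - 6)/(3 - 6) × (4.8 - 7)/(3 - 7) = -0.017600
L_1(4.8) = (4.8 - 3)/(4 - 3) × (4.8 - 5)/(4 - 5) × (4.8 - 6)/(4 - 6) × (4.8 - 7)/(4 - 7) = 0.158400
L_2(4.8) = (4.8 - 3)/(5 - 3) × (4.8 - 4)/(5 - 4) × (4.8 - 6)/(5 - 6) × (4.8 - 7)/(5 - 7) = 0.950400
L_3(4.8) = (4.8 - 3)/(6 - 3) × (4.8 - 4)/(6 - 4) × (4.8 - 5)/(6 - 5) × (4.8 - 7)/(6 - 7) = -0.105600
L_4(4.8) = (4.8 - 3)/(7 - 3) × (4.8 - 4)/(7 - 4) × (4.8 - 5)/(7 - 5) × (4.8 - 6)/(7 - 6) = 0.014400

P(4.8) = (-14)×L_0(4.8) + (-3)×L_1(4.8) + 18×L_2(4.8) + 11×L_3(4.8) + (-7)×L_4(4.8)
P(4.8) = 15.616000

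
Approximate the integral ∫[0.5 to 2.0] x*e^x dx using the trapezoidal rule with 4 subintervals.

f(x) = x*e^x
a = 0.5, b = 2.0, n = 4
h = (b - a)/n = 0.375000

Trapezoidal rule: (h/2)[f(x₀) + 2f(x₁) + 2f(x₂) + ... + f(xₙ)]

x_0 = 0.5000, f(x_0) = 0.824361, coefficient = 1
x_1 = 0.8750, f(x_1) = 2.099016, coefficient = 2
x_2 = 1.2500, f(x_2) = 4.362929, coefficient = 2
x_3 = 1.6250, f(x_3) = 8.252431, coefficient = 2
x_4 = 2.0000, f(x_4) = 14.778112, coefficient = 1

I ≈ (0.375000/2) × 45.031224 = 8.443354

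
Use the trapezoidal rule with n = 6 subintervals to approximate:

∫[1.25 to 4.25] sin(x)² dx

f(x) = sin(x)²
a = 1.25, b = 4.25, n = 6
h = (b - a)/n = 0.500000

Trapezoidal rule: (h/2)[f(x₀) + 2f(x₁) + 2f(x₂) + ... + f(xₙ)]

x_0 = 1.2500, f(x_0) = 0.900572, coefficient = 1
x_1 = 1.7500, f(x_1) = 0.968228, coefficient = 2
x_2 = 2.2500, f(x_2) = 0.605398, coefficient = 2
x_3 = 2.7500, f(x_3) = 0.145665, coefficient = 2
x_4 = 3.2500, f(x_4) = 0.011706, coefficient = 2
x_5 = 3.7500, f(x_5) = 0.326682, coefficient = 2
x_6 = 4.2500, f(x_6) = 0.801006, coefficient = 1

I ≈ (0.500000/2) × 5.816938 = 1.454234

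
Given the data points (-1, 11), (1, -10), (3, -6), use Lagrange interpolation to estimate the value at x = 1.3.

Lagrange interpolation formula:
P(x) = Σ yᵢ × Lᵢ(x)
where Lᵢ(x) = Π_{j≠i} (x - xⱼ)/(xᵢ - xⱼ)

L_0(1.3) = (1.3 - 1)/(-1 - 1) × (1.3 - 3)/(-1 - 3) = -0.063750
L_1(1.3) = (1.3 - (-1))/(1 - (-1)) × (1.3 - 3)/(1 - 3) = 0.977500
L_2(1.3) = (1.3 - (-1))/(3 - (-1)) × (1.3 - 1)/(3 - 1) = 0.086250

P(1.3) = 11×L_0(1.3) + (-10)×L_1(1.3) + (-6)×L_2(1.3)
P(1.3) = -10.993750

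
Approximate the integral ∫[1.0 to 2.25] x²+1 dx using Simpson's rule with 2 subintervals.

f(x) = x²+1
a = 1.0, b = 2.25, n = 2
h = (b - a)/n = 0.625000

Simpson's rule: (h/3)[f(x₀) + 4f(x₁) + 2f(x₂) + ... + f(xₙ)]

x_0 = 1.0000, f(x_0) = 2.000000, coefficient = 1
x_1 = 1.6250, f(x_1) = 3.640625, coefficient = 4
x_2 = 2.2500, f(x_2) = 6.062500, coefficient = 1

I ≈ (0.625000/3) × 22.625000 = 4.713542
Exact value: 4.713542
Error: 0.000000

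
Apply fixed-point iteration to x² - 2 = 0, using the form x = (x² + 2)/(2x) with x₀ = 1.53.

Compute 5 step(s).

Equation: x² - 2 = 0
Fixed-point form: x = (x² + 2)/(2x)
x₀ = 1.53

x_1 = g(1.530000) = 1.418595
x_2 = g(1.418595) = 1.414220
x_3 = g(1.414220) = 1.414214
x_4 = g(1.414214) = 1.414214
x_5 = g(1.414214) = 1.414214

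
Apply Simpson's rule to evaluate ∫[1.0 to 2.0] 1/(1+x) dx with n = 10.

f(x) = 1/(1+x)
a = 1.0, b = 2.0, n = 10
h = (b - a)/n = 0.100000

Simpson's rule: (h/3)[f(x₀) + 4f(x₁) + 2f(x₂) + ... + f(xₙ)]

x_0 = 1.0000, f(x_0) = 0.500000, coefficient = 1
x_1 = 1.1000, f(x_1) = 0.476190, coefficient = 4
x_2 = 1.2000, f(x_2) = 0.454545, coefficient = 2
x_3 = 1.3000, f(x_3) = 0.434783, coefficient = 4
x_4 = 1.4000, f(x_4) = 0.416667, coefficient = 2
x_5 = 1.5000, f(x_5) = 0.400000, coefficient = 4
x_6 = 1.6000, f(x_6) = 0.384615, coefficient = 2
x_7 = 1.7000, f(x_7) = 0.370370, coefficient = 4
x_8 = 1.8000, f(x_8) = 0.357143, coefficient = 2
x_9 = 1.9000, f(x_9) = 0.344828, coefficient = 4
x_10 = 2.0000, f(x_10) = 0.333333, coefficient = 1

I ≈ (0.100000/3) × 12.163958 = 0.405465
Exact value: 0.405465
Error: 0.000000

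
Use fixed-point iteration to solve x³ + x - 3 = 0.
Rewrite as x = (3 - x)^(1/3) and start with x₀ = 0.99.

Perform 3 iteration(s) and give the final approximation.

Equation: x³ + x - 3 = 0
Fixed-point form: x = (3 - x)^(1/3)
x₀ = 0.99

x_1 = g(0.990000) = 1.262017
x_2 = g(1.262017) = 1.202306
x_3 = g(1.202306) = 1.215921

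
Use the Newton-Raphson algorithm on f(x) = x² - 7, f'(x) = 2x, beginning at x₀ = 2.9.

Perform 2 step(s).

f(x) = x² - 7
f'(x) = 2x
x₀ = 2.9

Newton-Raphson formula: x_{n+1} = x_n - f(x_n)/f'(x_n)

Iteration 1:
  f(2.900000) = 1.410000
  f'(2.900000) = 5.800000
  x_1 = 2.900000 - 1.410000/5.800000 = 2.656897
Iteration 2:
  f(2.656897) = 0.059099
  f'(2.656897) = 5.313793
  x_2 = 2.656897 - 0.059099/5.313793 = 2.645775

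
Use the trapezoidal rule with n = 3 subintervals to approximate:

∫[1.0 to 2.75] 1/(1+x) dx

f(x) = 1/(1+x)
a = 1.0, b = 2.75, n = 3
h = (b - a)/n = 0.583333

Trapezoidal rule: (h/2)[f(x₀) + 2f(x₁) + 2f(x₂) + ... + f(xₙ)]

x_0 = 1.0000, f(x_0) = 0.500000, coefficient = 1
x_1 = 1.5833, f(x_1) = 0.387097, coefficient = 2
x_2 = 2.1667, f(x_2) = 0.315789, coefficient = 2
x_3 = 2.7500, f(x_3) = 0.266667, coefficient = 1

I ≈ (0.583333/2) × 2.172439 = 0.633628
Exact value: 0.628609
Error: 0.005019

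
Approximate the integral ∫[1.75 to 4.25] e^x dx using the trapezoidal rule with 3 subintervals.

f(x) = e^x
a = 1.75, b = 4.25, n = 3
h = (b - a)/n = 0.833333

Trapezoidal rule: (h/2)[f(x₀) + 2f(x₁) + 2f(x₂) + ... + f(xₙ)]

x_0 = 1.7500, f(x_0) = 5.754603, coefficient = 1
x_1 = 2.5833, f(x_1) = 13.241202, coefficient = 2
x_2 = 3.4167, f(x_2) = 30.467687, coefficient = 2
x_3 = 4.2500, f(x_3) = 70.105412, coefficient = 1

I ≈ (0.833333/2) × 163.277792 = 68.032413
Exact value: 64.350810
Error: 3.681604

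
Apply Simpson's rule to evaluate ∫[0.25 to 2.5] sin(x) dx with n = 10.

f(x) = sin(x)
a = 0.25, b = 2.5, n = 10
h = (b - a)/n = 0.225000

Simpson's rule: (h/3)[f(x₀) + 4f(x₁) + 2f(x₂) + ... + f(xₙ)]

x_0 = 0.2500, f(x_0) = 0.247404, coefficient = 1
x_1 = 0.4750, f(x_1) = 0.457338, coefficient = 4
x_2 = 0.7000, f(x_2) = 0.644218, coefficient = 2
x_3 = 0.9250, f(x_3) = 0.798621, coefficient = 4
x_4 = 1.1500, f(x_4) = 0.912764, coefficient = 2
x_5 = 1.3750, f(x_5) = 0.980893, coefficient = 4
x_6 = 1.6000, f(x_6) = 0.999574, coefficient = 2
x_7 = 1.8250, f(x_7) = 0.967864, coefficient = 4
x_8 = 2.0500, f(x_8) = 0.887362, coefficient = 2
x_9 = 2.2750, f(x_9) = 0.762127, coefficient = 4
x_10 = 2.5000, f(x_10) = 0.598472, coefficient = 1

I ≈ (0.225000/3) × 23.601085 = 1.770081
Exact value: 1.770056
Error: 0.000025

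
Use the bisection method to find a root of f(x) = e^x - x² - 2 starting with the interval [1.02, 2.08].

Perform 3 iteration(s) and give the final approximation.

f(x) = e^x - x² - 2
Initial interval: [1.02, 2.08]

Iteration 1:
  c_1 = (1.020000 + 2.080000)/2 = 1.550000
  f(c_1) = f(1.550000) = 0.308970
  f(a) × f(c) < 0, new interval: [1.020000, 1.550000]
Iteration 2:
  c_2 = (1.020000 + 1.550000)/2 = 1.285000
  f(c_2) = f(1.285000) = -0.036557
  f(a) × f(c) ≥ 0, new interval: [1.285000, 1.550000]
Iteration 3:
  c_3 = (1.285000 + 1.550000)/2 = 1.417500
  f(c_3) = f(1.417500) = 0.117484
  f(a) × f(c) < 0, new interval: [1.285000, 1.417500]

After 3 iteration(s), the approximation is c_3 = 1.417500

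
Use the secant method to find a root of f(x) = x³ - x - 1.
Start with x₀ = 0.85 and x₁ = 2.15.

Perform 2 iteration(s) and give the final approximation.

f(x) = x³ - x - 1
x₀ = 0.85, x₁ = 2.15

Secant formula: x_{n+1} = x_n - f(x_n)(x_n - x_{n-1})/(f(x_n) - f(x_{n-1}))

Iteration 1:
  f(0.850000) = -1.235875
  f(2.150000) = 6.788375
  x_2 = 2.150000 - 6.788375×(2.150000 - 0.850000)/(6.788375 - (-1.235875))
       = 1.050223
Iteration 2:
  f(2.150000) = 6.788375
  f(1.050223) = -0.891861
  x_3 = 1.050223 - (-0.891861)×(1.050223 - 2.150000)/(-0.891861 - 6.788375)
       = 1.177933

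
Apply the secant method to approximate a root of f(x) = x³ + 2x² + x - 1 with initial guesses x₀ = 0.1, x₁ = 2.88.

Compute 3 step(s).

f(x) = x³ + 2x² + x - 1
x₀ = 0.1, x₁ = 2.88

Secant formula: x_{n+1} = x_n - f(x_n)(x_n - x_{n-1})/(f(x_n) - f(x_{n-1}))

Iteration 1:
  f(0.100000) = -0.879000
  f(2.880000) = 42.356672
  x_2 = 2.880000 - 42.356672×(2.880000 - 0.100000)/(42.356672 - (-0.879000))
       = 0.156519
Iteration 2:
  f(2.880000) = 42.356672
  f(0.156519) = -0.790651
  x_3 = 0.156519 - (-0.790651)×(0.156519 - 2.880000)/(-0.790651 - 42.356672)
       = 0.206425
Iteration 3:
  f(0.156519) = -0.790651
  f(0.206425) = -0.699557
  x_4 = 0.206425 - (-0.699557)×(0.206425 - 0.156519)/(-0.699557 - (-0.790651))
       = 0.589679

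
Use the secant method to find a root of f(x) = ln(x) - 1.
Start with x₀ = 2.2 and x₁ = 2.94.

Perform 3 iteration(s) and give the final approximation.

f(x) = ln(x) - 1
x₀ = 2.2, x₁ = 2.94

Secant formula: x_{n+1} = x_n - f(x_n)(x_n - x_{n-1})/(f(x_n) - f(x_{n-1}))

Iteration 1:
  f(2.200000) = -0.211543
  f(2.940000) = 0.078410
  x_2 = 2.940000 - 0.078410×(2.940000 - 2.200000)/(0.078410 - (-0.211543))
       = 2.739887
Iteration 2:
  f(2.940000) = 0.078410
  f(2.739887) = 0.007917
  x_3 = 2.739887 - 0.007917×(2.739887 - 2.940000)/(0.007917 - 0.078410)
       = 2.717413
Iteration 3:
  f(2.739887) = 0.007917
  f(2.717413) = -0.000320
  x_4 = 2.717413 - (-0.000320)×(2.717413 - 2.739887)/(-0.000320 - 0.007917)
       = 2.718285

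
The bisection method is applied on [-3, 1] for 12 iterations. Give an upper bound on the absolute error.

Bisection error bound: |error| ≤ (b-a)/2^n
|error| ≤ (1 - (-3))/2^12 = 4/2^12
|error| ≤ 0.0009765625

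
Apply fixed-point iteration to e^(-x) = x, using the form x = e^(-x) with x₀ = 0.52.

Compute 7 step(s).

Equation: e^(-x) = x
Fixed-point form: x = e^(-x)
x₀ = 0.52

x_1 = g(0.520000) = 0.594521
x_2 = g(0.594521) = 0.551827
x_3 = g(0.551827) = 0.575897
x_4 = g(0.575897) = 0.562201
x_5 = g(0.562201) = 0.569953
x_6 = g(0.569953) = 0.565552
x_7 = g(0.565552) = 0.568047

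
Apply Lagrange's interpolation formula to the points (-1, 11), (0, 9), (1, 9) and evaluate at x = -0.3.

Lagrange interpolation formula:
P(x) = Σ yᵢ × Lᵢ(x)
where Lᵢ(x) = Π_{j≠i} (x - xⱼ)/(xᵢ - xⱼ)

L_0(-0.3) = (-0.3 - 0)/(-1 - 0) × (-0.3 - 1)/(-1 - 1) = 0.195000
L_1(-0.3) = (-0.3 - (-1))/(0 - (-1)) × (-0.3 - 1)/(0 - 1) = 0.910000
L_2(-0.3) = (-0.3 - (-1))/(1 - (-1)) × (-0.3 - 0)/(1 - 0) = -0.105000

P(-0.3) = 11×L_0(-0.3) + 9×L_1(-0.3) + 9×L_2(-0.3)
P(-0.3) = 9.390000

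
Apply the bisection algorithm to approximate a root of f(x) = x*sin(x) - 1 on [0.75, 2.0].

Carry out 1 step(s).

f(x) = x*sin(x) - 1
Initial interval: [0.75, 2.0]

Iteration 1:
  c_1 = (0.750000 + 2.000000)/2 = 1.375000
  f(c_1) = f(1.375000) = 0.348728
  f(a) × f(c) < 0, new interval: [0.750000, 1.375000]

After 1 iteration(s), the approximation is c_1 = 1.375000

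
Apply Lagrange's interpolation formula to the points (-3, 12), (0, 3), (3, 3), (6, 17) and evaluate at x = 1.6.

Lagrange interpolation formula:
P(x) = Σ yᵢ × Lᵢ(x)
where Lᵢ(x) = Π_{j≠i} (x - xⱼ)/(xᵢ - xⱼ)

L_0(1.6) = (1.6 - 0)/(-3 - 0) × (1.6 - 3)/(-3 - 3) × (1.6 - 6)/(-3 - 6) = -0.060840
L_1(1.6) = (1.6 - (-3))/(0 - (-3)) × (1.6 - 3)/(0 - 3) × (1.6 - 6)/(0 - 6) = 0.524741
L_2(1.6) = (1.6 - (-3))/(3 - (-3)) × (1.6 - 0)/(3 - 0) × (1.6 - 6)/(3 - 6) = 0.599704
L_3(1.6) = (1.6 - (-3))/(6 - (-3)) × (1.6 - 0)/(6 - 0) × (1.6 - 3)/(6 - 3) = -0.063605

P(1.6) = 12×L_0(1.6) + 3×L_1(1.6) + 3×L_2(1.6) + 17×L_3(1.6)
P(1.6) = 1.561975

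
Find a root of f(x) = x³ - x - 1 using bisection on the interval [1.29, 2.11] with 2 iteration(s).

f(x) = x³ - x - 1
Initial interval: [1.29, 2.11]

Iteration 1:
  c_1 = (1.290000 + 2.110000)/2 = 1.700000
  f(c_1) = f(1.700000) = 2.213000
  f(a) × f(c) < 0, new interval: [1.290000, 1.700000]
Iteration 2:
  c_2 = (1.290000 + 1.700000)/2 = 1.495000
  f(c_2) = f(1.495000) = 0.846362
  f(a) × f(c) < 0, new interval: [1.290000, 1.495000]

After 2 iteration(s), the approximation is c_2 = 1.495000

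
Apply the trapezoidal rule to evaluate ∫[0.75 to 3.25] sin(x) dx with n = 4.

f(x) = sin(x)
a = 0.75, b = 3.25, n = 4
h = (b - a)/n = 0.625000

Trapezoidal rule: (h/2)[f(x₀) + 2f(x₁) + 2f(x₂) + ... + f(xₙ)]

x_0 = 0.7500, f(x_0) = 0.681639, coefficient = 1
x_1 = 1.3750, f(x_1) = 0.980893, coefficient = 2
x_2 = 2.0000, f(x_2) = 0.909297, coefficient = 2
x_3 = 2.6250, f(x_3) = 0.493920, coefficient = 2
x_4 = 3.2500, f(x_4) = -0.108195, coefficient = 1

I ≈ (0.625000/2) × 5.341665 = 1.669270
Exact value: 1.725819
Error: 0.056548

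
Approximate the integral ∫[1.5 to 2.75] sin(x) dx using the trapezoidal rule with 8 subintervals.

f(x) = sin(x)
a = 1.5, b = 2.75, n = 8
h = (b - a)/n = 0.156250

Trapezoidal rule: (h/2)[f(x₀) + 2f(x₁) + 2f(x₂) + ... + f(xₙ)]

x_0 = 1.5000, f(x_0) = 0.997495, coefficient = 1
x_1 = 1.6562, f(x_1) = 0.996351, coefficient = 2
x_2 = 1.8125, f(x_2) = 0.970932, coefficient = 2
x_3 = 1.9688, f(x_3) = 0.921856, coefficient = 2
x_4 = 2.1250, f(x_4) = 0.850320, coefficient = 2
x_5 = 2.2812, f(x_5) = 0.758066, coefficient = 2
x_6 = 2.4375, f(x_6) = 0.647343, coefficient = 2
x_7 = 2.5938, f(x_7) = 0.520847, coefficient = 2
x_8 = 2.7500, f(x_8) = 0.381661, coefficient = 1

I ≈ (0.156250/2) × 12.710584 = 0.993014
Exact value: 0.995040
Error: 0.002025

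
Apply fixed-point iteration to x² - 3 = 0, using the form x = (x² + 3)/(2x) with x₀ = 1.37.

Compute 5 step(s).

Equation: x² - 3 = 0
Fixed-point form: x = (x² + 3)/(2x)
x₀ = 1.37

x_1 = g(1.370000) = 1.779891
x_2 = g(1.779891) = 1.732694
x_3 = g(1.732694) = 1.732051
x_4 = g(1.732051) = 1.732051
x_5 = g(1.732051) = 1.732051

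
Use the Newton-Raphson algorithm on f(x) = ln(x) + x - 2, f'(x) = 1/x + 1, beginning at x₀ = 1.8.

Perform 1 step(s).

f(x) = ln(x) + x - 2
f'(x) = 1/x + 1
x₀ = 1.8

Newton-Raphson formula: x_{n+1} = x_n - f(x_n)/f'(x_n)

Iteration 1:
  f(1.800000) = 0.387787
  f'(1.800000) = 1.555556
  x_1 = 1.800000 - 0.387787/1.555556 = 1.550709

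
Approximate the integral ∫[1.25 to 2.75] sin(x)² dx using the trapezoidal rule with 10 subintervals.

f(x) = sin(x)²
a = 1.25, b = 2.75, n = 10
h = (b - a)/n = 0.150000

Trapezoidal rule: (h/2)[f(x₀) + 2f(x₁) + 2f(x₂) + ... + f(xₙ)]

x_0 = 1.2500, f(x_0) = 0.900572, coefficient = 1
x_1 = 1.4000, f(x_1) = 0.971111, coefficient = 2
x_2 = 1.5500, f(x_2) = 0.999568, coefficient = 2
x_3 = 1.7000, f(x_3) = 0.983399, coefficient = 2
x_4 = 1.8500, f(x_4) = 0.924050, coefficient = 2
x_5 = 2.0000, f(x_5) = 0.826822, coefficient = 2
x_6 = 2.1500, f(x_6) = 0.700400, coefficient = 2
x_7 = 2.3000, f(x_7) = 0.556076, coefficient = 2
x_8 = 2.4500, f(x_8) = 0.406744, coefficient = 2
x_9 = 2.6000, f(x_9) = 0.265742, coefficient = 2
x_10 = 2.7500, f(x_10) = 0.145665, coefficient = 1

I ≈ (0.150000/2) × 14.314059 = 1.073554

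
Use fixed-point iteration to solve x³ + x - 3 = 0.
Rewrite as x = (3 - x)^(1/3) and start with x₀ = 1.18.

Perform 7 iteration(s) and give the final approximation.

Equation: x³ + x - 3 = 0
Fixed-point form: x = (3 - x)^(1/3)
x₀ = 1.18

x_1 = g(1.180000) = 1.220929
x_2 = g(1.220929) = 1.211707
x_3 = g(1.211707) = 1.213797
x_4 = g(1.213797) = 1.213324
x_5 = g(1.213324) = 1.213431
x_6 = g(1.213431) = 1.213407
x_7 = g(1.213407) = 1.213413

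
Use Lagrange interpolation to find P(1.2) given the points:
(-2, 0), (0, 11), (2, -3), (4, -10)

Lagrange interpolation formula:
P(x) = Σ yᵢ × Lᵢ(x)
where Lᵢ(x) = Π_{j≠i} (x - xⱼ)/(xᵢ - xⱼ)

L_0(1.2) = (1.2 - 0)/(-2 - 0) × (1.2 - 2)/(-2 - 2) × (1.2 - 4)/(-2 - 4) = -0.056000
L_1(1.2) = (1.2 - (-2))/(0 - (-2)) × (1.2 - 2)/(0 - 2) × (1.2 - 4)/(0 - 4) = 0.448000
L_2(1.2) = (1.2 - (-2))/(2 - (-2)) × (1.2 - 0)/(2 - 0) × (1.2 - 4)/(2 - 4) = 0.672000
L_3(1.2) = (1.2 - (-2))/(4 - (-2)) × (1.2 - 0)/(4 - 0) × (1.2 - 2)/(4 - 2) = -0.064000

P(1.2) = 0×L_0(1.2) + 11×L_1(1.2) + (-3)×L_2(1.2) + (-10)×L_3(1.2)
P(1.2) = 3.552000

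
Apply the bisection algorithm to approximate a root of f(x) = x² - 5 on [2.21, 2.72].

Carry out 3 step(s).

f(x) = x² - 5
Initial interval: [2.21, 2.72]

Iteration 1:
  c_1 = (2.210000 + 2.720000)/2 = 2.465000
  f(c_1) = f(2.465000) = 1.076225
  f(a) × f(c) < 0, new interval: [2.210000, 2.465000]
Iteration 2:
  c_2 = (2.210000 + 2.465000)/2 = 2.337500
  f(c_2) = f(2.337500) = 0.463906
  f(a) × f(c) < 0, new interval: [2.210000, 2.337500]
Iteration 3:
  c_3 = (2.210000 + 2.337500)/2 = 2.273750
  f(c_3) = f(2.273750) = 0.169939
  f(a) × f(c) < 0, new interval: [2.210000, 2.273750]

After 3 iteration(s), the approximation is c_3 = 2.273750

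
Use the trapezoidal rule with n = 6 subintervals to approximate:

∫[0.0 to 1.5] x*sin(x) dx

f(x) = x*sin(x)
a = 0.0, b = 1.5, n = 6
h = (b - a)/n = 0.250000

Trapezoidal rule: (h/2)[f(x₀) + 2f(x₁) + 2f(x₂) + ... + f(xₙ)]

x_0 = 0.0000, f(x_0) = 0.000000, coefficient = 1
x_1 = 0.2500, f(x_1) = 0.061851, coefficient = 2
x_2 = 0.5000, f(x_2) = 0.239713, coefficient = 2
x_3 = 0.7500, f(x_3) = 0.511229, coefficient = 2
x_4 = 1.0000, f(x_4) = 0.841471, coefficient = 2
x_5 = 1.2500, f(x_5) = 1.186231, coefficient = 2
x_6 = 1.5000, f(x_6) = 1.496242, coefficient = 1

I ≈ (0.250000/2) × 7.177232 = 0.897154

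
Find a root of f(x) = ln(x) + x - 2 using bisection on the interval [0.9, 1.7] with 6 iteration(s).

f(x) = ln(x) + x - 2
Initial interval: [0.9, 1.7]

Iteration 1:
  c_1 = (0.900000 + 1.700000)/2 = 1.300000
  f(c_1) = f(1.300000) = -0.437636
  f(a) × f(c) ≥ 0, new interval: [1.300000, 1.700000]
Iteration 2:
  c_2 = (1.300000 + 1.700000)/2 = 1.500000
  f(c_2) = f(1.500000) = -0.094535
  f(a) × f(c) ≥ 0, new interval: [1.500000, 1.700000]
Iteration 3:
  c_3 = (1.500000 + 1.700000)/2 = 1.600000
  f(c_3) = f(1.600000) = 0.070004
  f(a) × f(c) < 0, new interval: [1.500000, 1.600000]
Iteration 4:
  c_4 = (1.500000 + 1.600000)/2 = 1.550000
  f(c_4) = f(1.550000) = -0.011745
  f(a) × f(c) ≥ 0, new interval: [1.550000, 1.600000]
Iteration 5:
  c_5 = (1.550000 + 1.600000)/2 = 1.575000
  f(c_5) = f(1.575000) = 0.029255
  f(a) × f(c) < 0, new interval: [1.550000, 1.575000]
Iteration 6:
  c_6 = (1.550000 + 1.575000)/2 = 1.562500
  f(c_6) = f(1.562500) = 0.008787
  f(a) × f(c) < 0, new interval: [1.550000, 1.562500]

After 6 iteration(s), the approximation is c_6 = 1.562500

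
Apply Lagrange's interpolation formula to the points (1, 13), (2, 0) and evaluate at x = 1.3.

Lagrange interpolation formula:
P(x) = Σ yᵢ × Lᵢ(x)
where Lᵢ(x) = Π_{j≠i} (x - xⱼ)/(xᵢ - xⱼ)

L_0(1.3) = (1.3 - 2)/(1 - 2) = 0.700000
L_1(1.3) = (1.3 - 1)/(2 - 1) = 0.300000

P(1.3) = 13×L_0(1.3) + 0×L_1(1.3)
P(1.3) = 9.100000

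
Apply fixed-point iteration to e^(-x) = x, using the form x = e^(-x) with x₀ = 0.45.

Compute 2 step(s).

Equation: e^(-x) = x
Fixed-point form: x = e^(-x)
x₀ = 0.45

x_1 = g(0.450000) = 0.637628
x_2 = g(0.637628) = 0.528545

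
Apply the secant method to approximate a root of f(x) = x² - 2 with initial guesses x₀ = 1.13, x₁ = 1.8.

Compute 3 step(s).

f(x) = x² - 2
x₀ = 1.13, x₁ = 1.8

Secant formula: x_{n+1} = x_n - f(x_n)(x_n - x_{n-1})/(f(x_n) - f(x_{n-1}))

Iteration 1:
  f(1.130000) = -0.723100
  f(1.800000) = 1.240000
  x_2 = 1.800000 - 1.240000×(1.800000 - 1.130000)/(1.240000 - (-0.723100))
       = 1.376792
Iteration 2:
  f(1.800000) = 1.240000
  f(1.376792) = -0.104444
  x_3 = 1.376792 - (-0.104444)×(1.376792 - 1.800000)/(-0.104444 - 1.240000)
       = 1.409669
Iteration 3:
  f(1.376792) = -0.104444
  f(1.409669) = -0.012833
  x_4 = 1.409669 - (-0.012833)×(1.409669 - 1.376792)/(-0.012833 - (-0.104444))
       = 1.414275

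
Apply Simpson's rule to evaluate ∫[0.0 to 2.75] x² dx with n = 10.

f(x) = x²
a = 0.0, b = 2.75, n = 10
h = (b - a)/n = 0.275000

Simpson's rule: (h/3)[f(x₀) + 4f(x₁) + 2f(x₂) + ... + f(xₙ)]

x_0 = 0.0000, f(x_0) = 0.000000, coefficient = 1
x_1 = 0.2750, f(x_1) = 0.075625, coefficient = 4
x_2 = 0.5500, f(x_2) = 0.302500, coefficient = 2
x_3 = 0.8250, f(x_3) = 0.680625, coefficient = 4
x_4 = 1.1000, f(x_4) = 1.210000, coefficient = 2
x_5 = 1.3750, f(x_5) = 1.890625, coefficient = 4
x_6 = 1.6500, f(x_6) = 2.722500, coefficient = 2
x_7 = 1.9250, f(x_7) = 3.705625, coefficient = 4
x_8 = 2.2000, f(x_8) = 4.840000, coefficient = 2
x_9 = 2.4750, f(x_9) = 6.125625, coefficient = 4
x_10 = 2.7500, f(x_10) = 7.562500, coefficient = 1

I ≈ (0.275000/3) × 75.625000 = 6.932292
Exact value: 6.932292
Error: 0.000000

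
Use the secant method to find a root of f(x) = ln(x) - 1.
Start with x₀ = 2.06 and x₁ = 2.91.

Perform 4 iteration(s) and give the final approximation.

f(x) = ln(x) - 1
x₀ = 2.06, x₁ = 2.91

Secant formula: x_{n+1} = x_n - f(x_n)(x_n - x_{n-1})/(f(x_n) - f(x_{n-1}))

Iteration 1:
  f(2.060000) = -0.277294
  f(2.910000) = 0.068153
  x_2 = 2.910000 - 0.068153×(2.910000 - 2.060000)/(0.068153 - (-0.277294))
       = 2.742304
Iteration 2:
  f(2.910000) = 0.068153
  f(2.742304) = 0.008798
  x_3 = 2.742304 - 0.008798×(2.742304 - 2.910000)/(0.008798 - 0.068153)
       = 2.717446
Iteration 3:
  f(2.742304) = 0.008798
  f(2.717446) = -0.000308
  x_4 = 2.717446 - (-0.000308)×(2.717446 - 2.742304)/(-0.000308 - 0.008798)
       = 2.718286
Iteration 4:
  f(2.717446) = -0.000308
  f(2.718286) = 0.000001
  x_5 = 2.718286 - 0.000001×(2.718286 - 2.717446)/(0.000001 - (-0.000308))
       = 2.718282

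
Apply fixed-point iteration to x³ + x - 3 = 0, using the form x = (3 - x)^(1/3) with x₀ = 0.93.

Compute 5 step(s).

Equation: x³ + x - 3 = 0
Fixed-point form: x = (3 - x)^(1/3)
x₀ = 0.93

x_1 = g(0.930000) = 1.274452
x_2 = g(1.274452) = 1.199432
x_3 = g(1.199432) = 1.216568
x_4 = g(1.216568) = 1.212697
x_5 = g(1.212697) = 1.213574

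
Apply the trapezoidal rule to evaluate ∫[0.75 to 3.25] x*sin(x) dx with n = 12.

f(x) = x*sin(x)
a = 0.75, b = 3.25, n = 12
h = (b - a)/n = 0.208333

Trapezoidal rule: (h/2)[f(x₀) + 2f(x₁) + 2f(x₂) + ... + f(xₙ)]

x_0 = 0.7500, f(x_0) = 0.511229, coefficient = 1
x_1 = 0.9583, f(x_1) = 0.784141, coefficient = 2
x_2 = 1.1667, f(x_2) = 1.072686, coefficient = 2
x_3 = 1.3750, f(x_3) = 1.348728, coefficient = 2
x_4 = 1.5833, f(x_4) = 1.583209, coefficient = 2
x_5 = 1.7917, f(x_5) = 1.748142, coefficient = 2
x_6 = 2.0000, f(x_6) = 1.818595, coefficient = 2
x_7 = 2.2083, f(x_7) = 1.774538, coefficient = 2
x_8 = 2.4167, f(x_8) = 1.602443, coefficient = 2
x_9 = 2.6250, f(x_9) = 1.296541, coefficient = 2
x_10 = 2.8333, f(x_10) = 0.859635, coefficient = 2
x_11 = 3.0417, f(x_11) = 0.303436, coefficient = 2
x_12 = 3.2500, f(x_12) = -0.351634, coefficient = 1

I ≈ (0.208333/2) × 28.543782 = 2.973311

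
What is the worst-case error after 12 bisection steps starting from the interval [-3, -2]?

Bisection error bound: |error| ≤ (b-a)/2^n
|error| ≤ (-2 - (-3))/2^12 = 1/2^12
|error| ≤ 0.0002441406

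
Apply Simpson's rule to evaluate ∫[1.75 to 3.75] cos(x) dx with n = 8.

f(x) = cos(x)
a = 1.75, b = 3.75, n = 8
h = (b - a)/n = 0.250000

Simpson's rule: (h/3)[f(x₀) + 4f(x₁) + 2f(x₂) + ... + f(xₙ)]

x_0 = 1.7500, f(x_0) = -0.178246, coefficient = 1
x_1 = 2.0000, f(x_1) = -0.416147, coefficient = 4
x_2 = 2.2500, f(x_2) = -0.628174, coefficient = 2
x_3 = 2.5000, f(x_3) = -0.801144, coefficient = 4
x_4 = 2.7500, f(x_4) = -0.924302, coefficient = 2
x_5 = 3.0000, f(x_5) = -0.989992, coefficient = 4
x_6 = 3.2500, f(x_6) = -0.994130, coefficient = 2
x_7 = 3.5000, f(x_7) = -0.936457, coefficient = 4
x_8 = 3.7500, f(x_8) = -0.820559, coefficient = 1

I ≈ (0.250000/3) × -18.666975 = -1.555581
Exact value: -1.555547
Error: 0.000034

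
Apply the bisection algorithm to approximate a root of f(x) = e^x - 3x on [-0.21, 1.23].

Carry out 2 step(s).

f(x) = e^x - 3x
Initial interval: [-0.21, 1.23]

Iteration 1:
  c_1 = (-0.210000 + 1.230000)/2 = 0.510000
  f(c_1) = f(0.510000) = 0.135291
  f(a) × f(c) ≥ 0, new interval: [0.510000, 1.230000]
Iteration 2:
  c_2 = (0.510000 + 1.230000)/2 = 0.870000
  f(c_2) = f(0.870000) = -0.223089
  f(a) × f(c) < 0, new interval: [0.510000, 0.870000]

After 2 iteration(s), the approximation is c_2 = 0.870000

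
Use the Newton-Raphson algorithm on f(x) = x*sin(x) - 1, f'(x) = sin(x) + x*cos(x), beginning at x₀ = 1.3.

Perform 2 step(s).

f(x) = x*sin(x) - 1
f'(x) = sin(x) + x*cos(x)
x₀ = 1.3

Newton-Raphson formula: x_{n+1} = x_n - f(x_n)/f'(x_n)

Iteration 1:
  f(1.300000) = 0.252626
  f'(1.300000) = 1.311307
  x_1 = 1.300000 - 0.252626/1.311307 = 1.107348
Iteration 2:
  f(1.107348) = -0.009459
  f'(1.107348) = 1.389540
  x_2 = 1.107348 - (-0.009459)/1.389540 = 1.114155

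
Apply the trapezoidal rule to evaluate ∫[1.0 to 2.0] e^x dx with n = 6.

f(x) = e^x
a = 1.0, b = 2.0, n = 6
h = (b - a)/n = 0.166667

Trapezoidal rule: (h/2)[f(x₀) + 2f(x₁) + 2f(x₂) + ... + f(xₙ)]

x_0 = 1.0000, f(x_0) = 2.718282, coefficient = 1
x_1 = 1.1667, f(x_1) = 3.211271, coefficient = 2
x_2 = 1.3333, f(x_2) = 3.793668, coefficient = 2
x_3 = 1.5000, f(x_3) = 4.481689, coefficient = 2
x_4 = 1.6667, f(x_4) = 5.294490, coefficient = 2
x_5 = 1.8333, f(x_5) = 6.254701, coefficient = 2
x_6 = 2.0000, f(x_6) = 7.389056, coefficient = 1

I ≈ (0.166667/2) × 56.178975 = 4.681581
Exact value: 4.670774
Error: 0.010807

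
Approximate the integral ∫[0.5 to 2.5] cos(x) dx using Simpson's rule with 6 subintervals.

f(x) = cos(x)
a = 0.5, b = 2.5, n = 6
h = (b - a)/n = 0.333333

Simpson's rule: (h/3)[f(x₀) + 4f(x₁) + 2f(x₂) + ... + f(xₙ)]

x_0 = 0.5000, f(x_0) = 0.877583, coefficient = 1
x_1 = 0.8333, f(x_1) = 0.672412, coefficient = 4
x_2 = 1.1667, f(x_2) = 0.393219, coefficient = 2
x_3 = 1.5000, f(x_3) = 0.070737, coefficient = 4
x_4 = 1.8333, f(x_4) = -0.259531, coefficient = 2
x_5 = 2.1667, f(x_5) = -0.561229, coefficient = 4
x_6 = 2.5000, f(x_6) = -0.801144, coefficient = 1

I ≈ (0.333333/3) × 1.071494 = 0.119055
Exact value: 0.119047
Error: 0.000008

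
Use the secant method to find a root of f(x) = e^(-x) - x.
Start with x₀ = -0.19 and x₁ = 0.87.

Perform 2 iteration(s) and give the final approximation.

f(x) = e^(-x) - x
x₀ = -0.19, x₁ = 0.87

Secant formula: x_{n+1} = x_n - f(x_n)(x_n - x_{n-1})/(f(x_n) - f(x_{n-1}))

Iteration 1:
  f(-0.190000) = 1.399250
  f(0.870000) = -0.451048
  x_2 = 0.870000 - (-0.451048)×(0.870000 - (-0.190000))/(-0.451048 - 1.399250)
       = 0.611603
Iteration 2:
  f(0.870000) = -0.451048
  f(0.611603) = -0.069123
  x_3 = 0.611603 - (-0.069123)×(0.611603 - 0.870000)/(-0.069123 - (-0.451048))
       = 0.564837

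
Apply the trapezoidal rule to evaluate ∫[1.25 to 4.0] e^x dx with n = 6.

f(x) = e^x
a = 1.25, b = 4.0, n = 6
h = (b - a)/n = 0.458333

Trapezoidal rule: (h/2)[f(x₀) + 2f(x₁) + 2f(x₂) + ... + f(xₙ)]

x_0 = 1.2500, f(x_0) = 3.490343, coefficient = 1
x_1 = 1.7083, f(x_1) = 5.519754, coefficient = 2
x_2 = 2.1667, f(x_2) = 8.729138, coefficient = 2
x_3 = 2.6250, f(x_3) = 13.804574, coefficient = 2
x_4 = 3.0833, f(x_4) = 21.831051, coefficient = 2
x_5 = 3.5417, f(x_5) = 34.524412, coefficient = 2
x_6 = 4.0000, f(x_6) = 54.598150, coefficient = 1

I ≈ (0.458333/2) × 226.906353 = 51.999373
Exact value: 51.107807
Error: 0.891566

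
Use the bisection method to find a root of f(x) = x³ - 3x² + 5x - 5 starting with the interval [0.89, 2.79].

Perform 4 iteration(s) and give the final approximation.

f(x) = x³ - 3x² + 5x - 5
Initial interval: [0.89, 2.79]

Iteration 1:
  c_1 = (0.890000 + 2.790000)/2 = 1.840000
  f(c_1) = f(1.840000) = 0.272704
  f(a) × f(c) < 0, new interval: [0.890000, 1.840000]
Iteration 2:
  c_2 = (0.890000 + 1.840000)/2 = 1.365000
  f(c_2) = f(1.365000) = -1.221373
  f(a) × f(c) ≥ 0, new interval: [1.365000, 1.840000]
Iteration 3:
  c_3 = (1.365000 + 1.840000)/2 = 1.602500
  f(c_3) = f(1.602500) = -0.576289
  f(a) × f(c) ≥ 0, new interval: [1.602500, 1.840000]
Iteration 4:
  c_4 = (1.602500 + 1.840000)/2 = 1.721250
  f(c_4) = f(1.721250) = -0.182305
  f(a) × f(c) ≥ 0, new interval: [1.721250, 1.840000]

After 4 iteration(s), the approximation is c_4 = 1.721250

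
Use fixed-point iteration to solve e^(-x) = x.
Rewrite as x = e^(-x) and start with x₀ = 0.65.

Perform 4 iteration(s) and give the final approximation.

Equation: e^(-x) = x
Fixed-point form: x = e^(-x)
x₀ = 0.65

x_1 = g(0.650000) = 0.522046
x_2 = g(0.522046) = 0.593306
x_3 = g(0.593306) = 0.552498
x_4 = g(0.552498) = 0.575510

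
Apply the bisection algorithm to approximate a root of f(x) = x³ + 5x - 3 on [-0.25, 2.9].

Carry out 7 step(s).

f(x) = x³ + 5x - 3
Initial interval: [-0.25, 2.9]

Iteration 1:
  c_1 = (-0.250000 + 2.900000)/2 = 1.325000
  f(c_1) = f(1.325000) = 5.951203
  f(a) × f(c) < 0, new interval: [-0.250000, 1.325000]
Iteration 2:
  c_2 = (-0.250000 + 1.325000)/2 = 0.537500
  f(c_2) = f(0.537500) = -0.157213
  f(a) × f(c) ≥ 0, new interval: [0.537500, 1.325000]
Iteration 3:
  c_3 = (0.537500 + 1.325000)/2 = 0.931250
  f(c_3) = f(0.931250) = 2.463855
  f(a) × f(c) < 0, new interval: [0.537500, 0.931250]
Iteration 4:
  c_4 = (0.537500 + 0.931250)/2 = 0.734375
  f(c_4) = f(0.734375) = 1.067928
  f(a) × f(c) < 0, new interval: [0.537500, 0.734375]
Iteration 5:
  c_5 = (0.537500 + 0.734375)/2 = 0.635938
  f(c_5) = f(0.635938) = 0.436871
  f(a) × f(c) < 0, new interval: [0.537500, 0.635938]
Iteration 6:
  c_6 = (0.537500 + 0.635938)/2 = 0.586719
  f(c_6) = f(0.586719) = 0.135565
  f(a) × f(c) < 0, new interval: [0.537500, 0.586719]
Iteration 7:
  c_7 = (0.537500 + 0.586719)/2 = 0.562109
  f(c_7) = f(0.562109) = -0.011845
  f(a) × f(c) ≥ 0, new interval: [0.562109, 0.586719]

After 7 iteration(s), the approximation is c_7 = 0.562109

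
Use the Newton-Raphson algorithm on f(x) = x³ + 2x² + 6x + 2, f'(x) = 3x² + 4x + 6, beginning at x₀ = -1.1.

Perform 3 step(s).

f(x) = x³ + 2x² + 6x + 2
f'(x) = 3x² + 4x + 6
x₀ = -1.1

Newton-Raphson formula: x_{n+1} = x_n - f(x_n)/f'(x_n)

Iteration 1:
  f(-1.100000) = -3.511000
  f'(-1.100000) = 5.230000
  x_1 = -1.100000 - (-3.511000)/5.230000 = -0.428681
Iteration 2:
  f(-0.428681) = -0.283327
  f'(-0.428681) = 4.836579
  x_2 = -0.428681 - (-0.283327)/4.836579 = -0.370101
Iteration 3:
  f(-0.370101) = 0.002651
  f'(-0.370101) = 4.930521
  x_3 = -0.370101 - 0.002651/4.930521 = -0.370638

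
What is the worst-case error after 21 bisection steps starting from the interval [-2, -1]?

Bisection error bound: |error| ≤ (b-a)/2^n
|error| ≤ (-1 - (-2))/2^21 = 1/2^21
|error| ≤ 0.0000004768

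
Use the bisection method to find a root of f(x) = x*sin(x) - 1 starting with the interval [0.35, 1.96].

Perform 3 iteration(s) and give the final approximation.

f(x) = x*sin(x) - 1
Initial interval: [0.35, 1.96]

Iteration 1:
  c_1 = (0.350000 + 1.960000)/2 = 1.155000
  f(c_1) = f(1.155000) = 0.056588
  f(a) × f(c) < 0, new interval: [0.350000, 1.155000]
Iteration 2:
  c_2 = (0.350000 + 1.155000)/2 = 0.752500
  f(c_2) = f(0.752500) = -0.485692
  f(a) × f(c) ≥ 0, new interval: [0.752500, 1.155000]
Iteration 3:
  c_3 = (0.752500 + 1.155000)/2 = 0.953750
  f(c_3) = f(0.953750) = -0.222130
  f(a) × f(c) ≥ 0, new interval: [0.953750, 1.155000]

After 3 iteration(s), the approximation is c_3 = 0.953750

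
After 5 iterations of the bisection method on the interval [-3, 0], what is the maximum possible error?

Bisection error bound: |error| ≤ (b-a)/2^n
|error| ≤ (0 - (-3))/2^5 = 3/2^5
|error| ≤ 0.0937500000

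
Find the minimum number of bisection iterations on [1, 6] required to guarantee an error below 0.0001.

We need (b-a)/2^n ≤ 0.0001
(6 - 1)/2^n ≤ 0.0001
5/2^n ≤ 0.0001
2^n ≥ 50000
n ≥ log₂(50000) = 15.61
n ≥ 16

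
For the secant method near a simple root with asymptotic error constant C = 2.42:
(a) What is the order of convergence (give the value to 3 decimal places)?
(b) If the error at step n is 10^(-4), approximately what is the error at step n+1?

(a) Secant method has superlinear convergence with order φ = (1+√5)/2 ≈ 1.618.
    This means |e_{n+1}| ≈ C|e_n|^1.618.

(b) With |e_n| = 10^(-4) and C = 2.42:
    |e_{n+1}| ≈ 2.42 × (10^(-4))^1.618 = 2.42 × 10^(-6.47)

(a) ≈ 1.618 (golden ratio); (b) |e_{n+1}| ≈ 8.160e-07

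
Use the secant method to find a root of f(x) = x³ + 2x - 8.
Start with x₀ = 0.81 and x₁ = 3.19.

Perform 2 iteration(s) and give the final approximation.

f(x) = x³ + 2x - 8
x₀ = 0.81, x₁ = 3.19

Secant formula: x_{n+1} = x_n - f(x_n)(x_n - x_{n-1})/(f(x_n) - f(x_{n-1}))

Iteration 1:
  f(0.810000) = -5.848559
  f(3.190000) = 30.841759
  x_2 = 3.190000 - 30.841759×(3.190000 - 0.810000)/(30.841759 - (-5.848559))
       = 1.189380
Iteration 2:
  f(3.190000) = 30.841759
  f(1.189380) = -3.938714
  x_3 = 1.189380 - (-3.938714)×(1.189380 - 3.190000)/(-3.938714 - 30.841759)
       = 1.415940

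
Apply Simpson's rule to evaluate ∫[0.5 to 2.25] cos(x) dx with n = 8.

f(x) = cos(x)
a = 0.5, b = 2.25, n = 8
h = (b - a)/n = 0.218750

Simpson's rule: (h/3)[f(x₀) + 4f(x₁) + 2f(x₂) + ... + f(xₙ)]

x_0 = 0.5000, f(x_0) = 0.877583, coefficient = 1
x_1 = 0.7188, f(x_1) = 0.752629, coefficient = 4
x_2 = 0.9375, f(x_2) = 0.591805, coefficient = 2
x_3 = 1.1562, f(x_3) = 0.402775, coefficient = 4
x_4 = 1.3750, f(x_4) = 0.194548, coefficient = 2
x_5 = 1.5938, f(x_5) = -0.022952, coefficient = 4
x_6 = 1.8125, f(x_6) = -0.239357, coefficient = 2
x_7 = 2.0312, f(x_7) = -0.444355, coefficient = 4
x_8 = 2.2500, f(x_8) = -0.628174, coefficient = 1

I ≈ (0.218750/3) × 4.095792 = 0.298651
Exact value: 0.298648
Error: 0.000004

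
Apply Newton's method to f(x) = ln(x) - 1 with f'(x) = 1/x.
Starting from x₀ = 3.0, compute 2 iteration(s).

f(x) = ln(x) - 1
f'(x) = 1/x
x₀ = 3.0

Newton-Raphson formula: x_{n+1} = x_n - f(x_n)/f'(x_n)

Iteration 1:
  f(3.000000) = 0.098612
  f'(3.000000) = 0.333333
  x_1 = 3.000000 - 0.098612/0.333333 = 2.704163
Iteration 2:
  f(2.704163) = -0.005208
  f'(2.704163) = 0.369800
  x_2 = 2.704163 - (-0.005208)/0.369800 = 2.718245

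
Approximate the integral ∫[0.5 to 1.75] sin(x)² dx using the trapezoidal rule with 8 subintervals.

f(x) = sin(x)²
a = 0.5, b = 1.75, n = 8
h = (b - a)/n = 0.156250

Trapezoidal rule: (h/2)[f(x₀) + 2f(x₁) + 2f(x₂) + ... + f(xₙ)]

x_0 = 0.5000, f(x_0) = 0.229849, coefficient = 1
x_1 = 0.6562, f(x_1) = 0.372283, coefficient = 2
x_2 = 0.8125, f(x_2) = 0.527089, coefficient = 2
x_3 = 0.9688, f(x_3) = 0.679270, coefficient = 2
x_4 = 1.1250, f(x_4) = 0.814087, coefficient = 2
x_5 = 1.2812, f(x_5) = 0.918480, coefficient = 2
x_6 = 1.4375, f(x_6) = 0.982337, coefficient = 2
x_7 = 1.5938, f(x_7) = 0.999473, coefficient = 2
x_8 = 1.7500, f(x_8) = 0.968228, coefficient = 1

I ≈ (0.156250/2) × 11.784115 = 0.920634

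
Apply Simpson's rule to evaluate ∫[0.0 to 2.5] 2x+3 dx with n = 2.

f(x) = 2x+3
a = 0.0, b = 2.5, n = 2
h = (b - a)/n = 1.250000

Simpson's rule: (h/3)[f(x₀) + 4f(x₁) + 2f(x₂) + ... + f(xₙ)]

x_0 = 0.0000, f(x_0) = 3.000000, coefficient = 1
x_1 = 1.2500, f(x_1) = 5.500000, coefficient = 4
x_2 = 2.5000, f(x_2) = 8.000000, coefficient = 1

I ≈ (1.250000/3) × 33.000000 = 13.750000
Exact value: 13.750000
Error: 0.000000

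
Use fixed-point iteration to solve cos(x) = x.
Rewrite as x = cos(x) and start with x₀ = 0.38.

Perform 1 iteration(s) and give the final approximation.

Equation: cos(x) = x
Fixed-point form: x = cos(x)
x₀ = 0.38

x_1 = g(0.380000) = 0.928665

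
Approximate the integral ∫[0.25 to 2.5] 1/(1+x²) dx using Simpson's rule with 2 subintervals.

f(x) = 1/(1+x²)
a = 0.25, b = 2.5, n = 2
h = (b - a)/n = 1.125000

Simpson's rule: (h/3)[f(x₀) + 4f(x₁) + 2f(x₂) + ... + f(xₙ)]

x_0 = 0.2500, f(x_0) = 0.941176, coefficient = 1
x_1 = 1.3750, f(x_1) = 0.345946, coefficient = 4
x_2 = 2.5000, f(x_2) = 0.137931, coefficient = 1

I ≈ (1.125000/3) × 2.462891 = 0.923584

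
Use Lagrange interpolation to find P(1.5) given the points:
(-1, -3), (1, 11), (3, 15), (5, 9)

Lagrange interpolation formula:
P(x) = Σ yᵢ × Lᵢ(x)
where Lᵢ(x) = Π_{j≠i} (x - xⱼ)/(xᵢ - xⱼ)

L_0(1.5) = (1.5 - 1)/(-1 - 1) × (1.5 - 3)/(-1 - 3) × (1.5 - 5)/(-1 - 5) = -0.054688
L_1(1.5) = (1.5 - (-1))/(1 - (-1)) × (1.5 - 3)/(1 - 3) × (1.5 - 5)/(1 - 5) = 0.820312
L_2(1.5) = (1.5 - (-1))/(3 - (-1)) × (1.5 - 1)/(3 - 1) × (1.5 - 5)/(3 - 5) = 0.273438
L_3(1.5) = (1.5 - (-1))/(5 - (-1)) × (1.5 - 1)/(5 - 1) × (1.5 - 3)/(5 - 3) = -0.039062

P(1.5) = (-3)×L_0(1.5) + 11×L_1(1.5) + 15×L_2(1.5) + 9×L_3(1.5)
P(1.5) = 12.937500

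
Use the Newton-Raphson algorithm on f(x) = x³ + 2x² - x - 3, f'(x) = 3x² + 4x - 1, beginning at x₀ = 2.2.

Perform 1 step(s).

f(x) = x³ + 2x² - x - 3
f'(x) = 3x² + 4x - 1
x₀ = 2.2

Newton-Raphson formula: x_{n+1} = x_n - f(x_n)/f'(x_n)

Iteration 1:
  f(2.200000) = 15.128000
  f'(2.200000) = 22.320000
  x_1 = 2.200000 - 15.128000/22.320000 = 1.522222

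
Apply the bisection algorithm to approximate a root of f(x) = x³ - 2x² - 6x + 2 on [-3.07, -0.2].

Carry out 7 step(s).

f(x) = x³ - 2x² - 6x + 2
Initial interval: [-3.07, -0.2]

Iteration 1:
  c_1 = (-3.070000 + (-0.200000))/2 = -1.635000
  f(c_1) = f(-1.635000) = 2.092827
  f(a) × f(c) < 0, new interval: [-3.070000, -1.635000]
Iteration 2:
  c_2 = (-3.070000 + (-1.635000))/2 = -2.352500
  f(c_2) = f(-2.352500) = -7.972850
  f(a) × f(c) ≥ 0, new interval: [-2.352500, -1.635000]
Iteration 3:
  c_3 = (-2.352500 + (-1.635000))/2 = -1.993750
  f(c_3) = f(-1.993750) = -1.912812
  f(a) × f(c) ≥ 0, new interval: [-1.993750, -1.635000]
Iteration 4:
  c_4 = (-1.993750 + (-1.635000))/2 = -1.814375
  f(c_4) = f(-1.814375) = 0.329493
  f(a) × f(c) < 0, new interval: [-1.993750, -1.814375]
Iteration 5:
  c_5 = (-1.993750 + (-1.814375))/2 = -1.904062
  f(c_5) = f(-1.904062) = -0.729624
  f(a) × f(c) ≥ 0, new interval: [-1.904062, -1.814375]
Iteration 6:
  c_6 = (-1.904062 + (-1.814375))/2 = -1.859219
  f(c_6) = f(-1.859219) = -0.184827
  f(a) × f(c) ≥ 0, new interval: [-1.859219, -1.814375]
Iteration 7:
  c_7 = (-1.859219 + (-1.814375))/2 = -1.836797
  f(c_7) = f(-1.836797) = 0.076109
  f(a) × f(c) < 0, new interval: [-1.859219, -1.836797]

After 7 iteration(s), the approximation is c_7 = -1.836797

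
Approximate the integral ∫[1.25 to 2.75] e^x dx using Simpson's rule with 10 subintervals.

f(x) = e^x
a = 1.25, b = 2.75, n = 10
h = (b - a)/n = 0.150000

Simpson's rule: (h/3)[f(x₀) + 4f(x₁) + 2f(x₂) + ... + f(xₙ)]

x_0 = 1.2500, f(x_0) = 3.490343, coefficient = 1
x_1 = 1.4000, f(x_1) = 4.055200, coefficient = 4
x_2 = 1.5500, f(x_2) = 4.711470, coefficient = 2
x_3 = 1.7000, f(x_3) = 5.473947, coefficient = 4
x_4 = 1.8500, f(x_4) = 6.359820, coefficient = 2
x_5 = 2.0000, f(x_5) = 7.389056, coefficient = 4
x_6 = 2.1500, f(x_6) = 8.584858, coefficient = 2
x_7 = 2.3000, f(x_7) = 9.974182, coefficient = 4
x_8 = 2.4500, f(x_8) = 11.588347, coefficient = 2
x_9 = 2.6000, f(x_9) = 13.463738, coefficient = 4
x_10 = 2.7500, f(x_10) = 15.642632, coefficient = 1

I ≈ (0.150000/3) × 243.046460 = 12.152323
Exact value: 12.152289
Error: 0.000034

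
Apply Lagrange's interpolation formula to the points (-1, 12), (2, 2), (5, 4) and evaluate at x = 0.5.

Lagrange interpolation formula:
P(x) = Σ yᵢ × Lᵢ(x)
where Lᵢ(x) = Π_{j≠i} (x - xⱼ)/(xᵢ - xⱼ)

L_0(0.5) = (0.5 - 2)/(-1 - 2) × (0.5 - 5)/(-1 - 5) = 0.375000
L_1(0.5) = (0.5 - (-1))/(2 - (-1)) × (0.5 - 5)/(2 - 5) = 0.750000
L_2(0.5) = (0.5 - (-1))/(5 - (-1)) × (0.5 - 2)/(5 - 2) = -0.125000

P(0.5) = 12×L_0(0.5) + 2×L_1(0.5) + 4×L_2(0.5)
P(0.5) = 5.500000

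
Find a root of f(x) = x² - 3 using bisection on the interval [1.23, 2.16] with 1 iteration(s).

f(x) = x² - 3
Initial interval: [1.23, 2.16]

Iteration 1:
  c_1 = (1.230000 + 2.160000)/2 = 1.695000
  f(c_1) = f(1.695000) = -0.126975
  f(a) × f(c) ≥ 0, new interval: [1.695000, 2.160000]

After 1 iteration(s), the approximation is c_1 = 1.695000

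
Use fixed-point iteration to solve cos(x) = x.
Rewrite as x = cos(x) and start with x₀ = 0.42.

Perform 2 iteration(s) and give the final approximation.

Equation: cos(x) = x
Fixed-point form: x = cos(x)
x₀ = 0.42

x_1 = g(0.420000) = 0.913089
x_2 = g(0.913089) = 0.611304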